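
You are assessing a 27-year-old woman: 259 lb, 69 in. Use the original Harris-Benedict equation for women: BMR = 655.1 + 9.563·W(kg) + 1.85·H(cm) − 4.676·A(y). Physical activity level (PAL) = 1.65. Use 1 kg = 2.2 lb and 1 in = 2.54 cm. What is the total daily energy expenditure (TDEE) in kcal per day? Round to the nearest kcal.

3265 kcal per day

Convert to metric: weight = 259 ÷ 2.2 = 117.7273 kg; height = 69 × 2.54 = 175.26 cm.
Harris-Benedict: BMR = 655.1 + 9.563(117.7273) + 1.85(175.26) − 4.676(27) = 1978.9049 kcal/day.
TEE = BMR × activity factor = 1978.9049 × 1.65 = 3265.1931 kcal/day.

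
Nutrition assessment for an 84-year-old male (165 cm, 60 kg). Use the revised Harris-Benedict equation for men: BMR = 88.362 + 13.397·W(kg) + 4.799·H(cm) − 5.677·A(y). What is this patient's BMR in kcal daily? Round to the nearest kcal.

1207 kcal daily

Harris-Benedict: BMR = 88.362 + 13.397(60) + 4.799(165) − 5.677(84) = 1207.149 kcal/day.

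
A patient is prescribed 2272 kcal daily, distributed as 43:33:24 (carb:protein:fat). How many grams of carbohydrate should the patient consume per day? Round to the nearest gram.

Carbohydrate energy = 43% × 2272 = 976.96 kcal.
At 4 kcal/g: 976.96 ÷ 4 = 244.24 g.

244 g/day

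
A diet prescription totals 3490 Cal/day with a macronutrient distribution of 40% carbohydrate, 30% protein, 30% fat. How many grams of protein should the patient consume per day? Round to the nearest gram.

Protein energy = 30% × 3490 = 1047 kcal.
At 4 kcal/g: 1047 ÷ 4 = 261.75 g.

262 g/day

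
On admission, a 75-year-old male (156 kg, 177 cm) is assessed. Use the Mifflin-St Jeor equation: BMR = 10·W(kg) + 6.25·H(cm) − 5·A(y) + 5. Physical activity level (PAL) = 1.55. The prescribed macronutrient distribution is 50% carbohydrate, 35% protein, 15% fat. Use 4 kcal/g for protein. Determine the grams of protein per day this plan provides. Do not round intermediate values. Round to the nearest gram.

Mifflin-St Jeor (male): BMR = 10(156) + 6.25(177) − 5(75) + 5 = 1560 + 1106.25 − 375 + 5 = 2296.25 kcal/day.
TEE = 2296.25 × 1.55 = 3559.1875 kcal/day.
Protein energy = 35% × 3559.1875 = 1245.7156 kcal.
Protein = 1245.7156 ÷ 4 kcal/g = 311.4289 g.

311 g/day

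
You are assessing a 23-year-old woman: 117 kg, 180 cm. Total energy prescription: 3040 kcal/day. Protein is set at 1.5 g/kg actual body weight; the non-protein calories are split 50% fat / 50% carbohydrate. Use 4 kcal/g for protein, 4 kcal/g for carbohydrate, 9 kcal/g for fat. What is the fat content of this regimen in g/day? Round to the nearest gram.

Protein = 1.5 × 117 = 175.5 g → 175.5 × 4 = 702 kcal.
Non-protein calories = 3040 − 702 = 2338 kcal.
Fat: 50% × 2338 = 1169 kcal; carbohydrate: 1169 kcal.
Fat: 1169 kcal ÷ 9 kcal/g = 129.8889 g.

130 g/day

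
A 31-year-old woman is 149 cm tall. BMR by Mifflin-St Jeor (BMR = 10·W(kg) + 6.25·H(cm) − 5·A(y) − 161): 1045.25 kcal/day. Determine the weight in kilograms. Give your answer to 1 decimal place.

1045.25 = 10·W + 6.25(149) − 5(31) − 161
10·W = 1045.25 − 615.25 = 430, so W = 43 kg.

43.0 kg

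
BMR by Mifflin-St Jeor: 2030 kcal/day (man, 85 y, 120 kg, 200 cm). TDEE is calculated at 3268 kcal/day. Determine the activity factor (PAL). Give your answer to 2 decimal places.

1.61

Activity factor = TEE ÷ BMR = 3268 ÷ 2030 = 1.61.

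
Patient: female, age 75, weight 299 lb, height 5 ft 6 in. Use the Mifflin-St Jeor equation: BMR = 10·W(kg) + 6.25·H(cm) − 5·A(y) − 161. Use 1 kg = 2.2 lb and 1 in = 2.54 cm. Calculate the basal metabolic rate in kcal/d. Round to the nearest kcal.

Convert to metric: weight = 299 ÷ 2.2 = 135.9091 kg; height = (5×12 + 6) × 2.54 = 66 × 2.54 = 167.64 cm.
Mifflin-St Jeor (female): BMR = 10(135.9091) + 6.25(167.64) − 5(75) − 161 = 1359.0909 + 1047.75 − 375 − 161 = 1870.8409 kcal/day.

1871 kcal/d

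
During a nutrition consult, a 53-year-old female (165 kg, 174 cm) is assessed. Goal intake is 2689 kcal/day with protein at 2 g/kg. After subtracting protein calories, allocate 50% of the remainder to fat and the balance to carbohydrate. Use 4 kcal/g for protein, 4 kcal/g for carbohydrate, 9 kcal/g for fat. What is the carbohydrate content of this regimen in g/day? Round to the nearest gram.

Protein = 2 × 165 = 330 g → 330 × 4 = 1320 kcal.
Non-protein calories = 2689 − 1320 = 1369 kcal.
Fat: 50% × 1369 = 684.5 kcal; carbohydrate: 684.5 kcal.
Carbohydrate: 684.5 kcal ÷ 4 kcal/g = 171.125 g.

171 g/day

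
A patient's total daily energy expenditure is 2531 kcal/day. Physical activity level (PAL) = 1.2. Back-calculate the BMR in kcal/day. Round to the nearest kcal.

2109 kcal/day

BMR = TEE ÷ activity factor = 2531 ÷ 1.2 = 2109.1667 kcal/day.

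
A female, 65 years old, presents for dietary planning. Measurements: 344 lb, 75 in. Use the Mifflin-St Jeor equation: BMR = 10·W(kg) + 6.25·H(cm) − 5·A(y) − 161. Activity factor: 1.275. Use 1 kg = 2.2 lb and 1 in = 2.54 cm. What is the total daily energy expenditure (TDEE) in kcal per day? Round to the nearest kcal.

Convert to metric: weight = 344 ÷ 2.2 = 156.3636 kg; height = 75 × 2.54 = 190.5 cm.
Mifflin-St Jeor (female): BMR = 10(156.3636) + 6.25(190.5) − 5(65) − 161 = 1563.6364 + 1190.625 − 325 − 161 = 2268.2614 kcal/day.
TEE = BMR × activity factor = 2268.2614 × 1.275 = 2892.0332 kcal/day.

2892 kcal per day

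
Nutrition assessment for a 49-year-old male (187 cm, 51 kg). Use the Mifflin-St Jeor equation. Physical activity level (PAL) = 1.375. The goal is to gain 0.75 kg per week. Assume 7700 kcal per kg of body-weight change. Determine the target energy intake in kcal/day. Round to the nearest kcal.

2803 kcal/day

Mifflin-St Jeor (male): BMR = 10(51) + 6.25(187) − 5(49) + 5 = 510 + 1168.75 − 245 + 5 = 1438.75 kcal/day.
TEE = 1438.75 × 1.375 = 1978.2813 kcal/day.
Required daily surplus = 0.75 × 7700 ÷ 7 = 825 kcal/day.
Target intake = 1978.2813 + 825 = 2803.2813 kcal/day.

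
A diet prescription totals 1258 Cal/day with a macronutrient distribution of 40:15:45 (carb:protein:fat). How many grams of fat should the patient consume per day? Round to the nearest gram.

63 g/day

Fat energy = 45% × 1258 = 566.1 kcal.
At 9 kcal/g: 566.1 ÷ 9 = 62.9 g.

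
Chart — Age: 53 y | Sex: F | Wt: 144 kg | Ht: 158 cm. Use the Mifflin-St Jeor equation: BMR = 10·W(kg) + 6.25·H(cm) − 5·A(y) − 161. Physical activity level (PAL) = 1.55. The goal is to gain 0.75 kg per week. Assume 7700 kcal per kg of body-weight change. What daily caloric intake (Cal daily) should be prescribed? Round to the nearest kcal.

Mifflin-St Jeor (female): BMR = 10(144) + 6.25(158) − 5(53) − 161 = 1440 + 987.5 − 265 − 161 = 2001.5 kcal/day.
TEE = 2001.5 × 1.55 = 3102.325 kcal/day.
Required daily surplus = 0.75 × 7700 ÷ 7 = 825 kcal/day.
Target intake = 3102.325 + 825 = 3927.325 kcal/day.

3927 Cal daily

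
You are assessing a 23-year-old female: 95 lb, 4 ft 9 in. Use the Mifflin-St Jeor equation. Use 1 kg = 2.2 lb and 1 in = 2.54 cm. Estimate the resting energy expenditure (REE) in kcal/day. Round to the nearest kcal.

Convert to metric: weight = 95 ÷ 2.2 = 43.1818 kg; height = (4×12 + 9) × 2.54 = 57 × 2.54 = 144.78 cm.
Mifflin-St Jeor (female): BMR = 10(43.1818) + 6.25(144.78) − 5(23) − 161 = 431.8182 + 904.875 − 115 − 161 = 1060.6932 kcal/day.

1061 kcal/day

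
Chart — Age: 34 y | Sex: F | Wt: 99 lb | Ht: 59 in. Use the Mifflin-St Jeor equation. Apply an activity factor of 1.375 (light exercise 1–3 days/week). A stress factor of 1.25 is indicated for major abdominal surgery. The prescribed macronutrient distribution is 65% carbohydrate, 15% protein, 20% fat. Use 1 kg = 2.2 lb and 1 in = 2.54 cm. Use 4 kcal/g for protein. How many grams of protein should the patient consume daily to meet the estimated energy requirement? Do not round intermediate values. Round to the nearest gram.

68 g/day

Convert to metric: weight = 99 ÷ 2.2 = 45 kg; height = 59 × 2.54 = 149.86 cm.
Mifflin-St Jeor (female): BMR = 10(45) + 6.25(149.86) − 5(34) − 161 = 450 + 936.625 − 170 − 161 = 1055.625 kcal/day.
TEE = 1055.625 × 1.375 = 1451.4844 kcal/day.
With stress factor 1.25: 1451.4844 × 1.25 = 1814.3555 kcal/day.
Protein energy = 15% × 1814.3555 = 272.1533 kcal.
Protein = 272.1533 ÷ 4 kcal/g = 68.0383 g.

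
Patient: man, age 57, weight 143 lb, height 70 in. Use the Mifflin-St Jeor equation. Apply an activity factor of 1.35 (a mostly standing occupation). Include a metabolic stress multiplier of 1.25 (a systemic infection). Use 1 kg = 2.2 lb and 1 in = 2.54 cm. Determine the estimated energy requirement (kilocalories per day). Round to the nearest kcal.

2500 kilocalories per day

Convert to metric: weight = 143 ÷ 2.2 = 65 kg; height = 70 × 2.54 = 177.8 cm.
Mifflin-St Jeor (male): BMR = 10(65) + 6.25(177.8) − 5(57) + 5 = 650 + 1111.25 − 285 + 5 = 1481.25 kcal/day.
TEE = BMR × activity factor = 1481.25 × 1.35 = 1999.6875 kcal/day.
Apply stress factor: 1999.6875 × 1.25 = 2499.6094 kcal/day.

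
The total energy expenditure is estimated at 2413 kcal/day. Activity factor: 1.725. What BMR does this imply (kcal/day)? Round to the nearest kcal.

BMR = TEE ÷ activity factor = 2413 ÷ 1.725 = 1398.8406 kcal/day.

1399 kcal/day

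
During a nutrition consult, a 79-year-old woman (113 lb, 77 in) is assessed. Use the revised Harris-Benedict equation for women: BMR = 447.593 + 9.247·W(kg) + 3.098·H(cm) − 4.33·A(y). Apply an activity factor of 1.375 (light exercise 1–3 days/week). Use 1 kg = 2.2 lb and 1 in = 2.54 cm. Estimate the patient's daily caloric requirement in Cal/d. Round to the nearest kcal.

Convert to metric: weight = 113 ÷ 2.2 = 51.3636 kg; height = 77 × 2.54 = 195.58 cm.
Harris-Benedict: BMR = 447.593 + 9.247(51.3636) + 3.098(195.58) − 4.33(79) = 1186.3894 kcal/day.
TEE = BMR × activity factor = 1186.3894 × 1.375 = 1631.2854 kcal/day.

1631 Cal/d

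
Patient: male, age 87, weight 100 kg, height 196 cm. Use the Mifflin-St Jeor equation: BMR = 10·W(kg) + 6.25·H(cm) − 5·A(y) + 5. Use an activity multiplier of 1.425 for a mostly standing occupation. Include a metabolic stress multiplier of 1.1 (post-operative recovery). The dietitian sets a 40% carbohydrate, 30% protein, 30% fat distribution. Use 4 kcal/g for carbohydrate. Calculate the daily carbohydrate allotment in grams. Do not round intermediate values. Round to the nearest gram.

281 g/day

Mifflin-St Jeor (male): BMR = 10(100) + 6.25(196) − 5(87) + 5 = 1000 + 1225 − 435 + 5 = 1795 kcal/day.
TEE = 1795 × 1.425 = 2557.875 kcal/day.
With stress factor 1.1: 2557.875 × 1.1 = 2813.6625 kcal/day.
Carbohydrate energy = 40% × 2813.6625 = 1125.465 kcal.
Carbohydrate = 1125.465 ÷ 4 kcal/g = 281.3663 g.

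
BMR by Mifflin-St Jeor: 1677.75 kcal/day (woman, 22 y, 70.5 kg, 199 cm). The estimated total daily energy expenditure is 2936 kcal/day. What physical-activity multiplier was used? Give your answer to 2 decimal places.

1.75

Activity factor = TEE ÷ BMR = 2936 ÷ 1677.75 = 1.75.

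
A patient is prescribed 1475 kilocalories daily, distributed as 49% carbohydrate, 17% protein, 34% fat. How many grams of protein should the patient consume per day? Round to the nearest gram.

63 g/day

Protein energy = 17% × 1475 = 250.75 kcal.
At 4 kcal/g: 250.75 ÷ 4 = 62.6875 g.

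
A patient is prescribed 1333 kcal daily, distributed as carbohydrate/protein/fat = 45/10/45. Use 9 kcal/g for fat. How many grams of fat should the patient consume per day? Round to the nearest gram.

Fat energy = 45% × 1333 = 599.85 kcal.
At 9 kcal/g: 599.85 ÷ 9 = 66.65 g.

67 g/day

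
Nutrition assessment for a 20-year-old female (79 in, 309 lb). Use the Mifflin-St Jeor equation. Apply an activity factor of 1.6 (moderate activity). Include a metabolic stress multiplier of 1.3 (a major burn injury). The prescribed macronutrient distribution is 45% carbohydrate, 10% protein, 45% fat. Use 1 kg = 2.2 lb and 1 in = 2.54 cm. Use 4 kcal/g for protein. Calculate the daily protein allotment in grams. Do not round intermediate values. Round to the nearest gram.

Convert to metric: weight = 309 ÷ 2.2 = 140.4545 kg; height = 79 × 2.54 = 200.66 cm.
Mifflin-St Jeor (female): BMR = 10(140.4545) + 6.25(200.66) − 5(20) − 161 = 1404.5455 + 1254.125 − 100 − 161 = 2397.6705 kcal/day.
TEE = 2397.6705 × 1.6 = 3836.2727 kcal/day.
With stress factor 1.3: 3836.2727 × 1.3 = 4987.1545 kcal/day.
Protein energy = 10% × 4987.1545 = 498.7155 kcal.
Protein = 498.7155 ÷ 4 kcal/g = 124.6789 g.

125 g/day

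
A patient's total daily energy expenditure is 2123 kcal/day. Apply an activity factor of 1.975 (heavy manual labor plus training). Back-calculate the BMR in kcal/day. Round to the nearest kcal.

BMR = TEE ÷ activity factor = 2123 ÷ 1.975 = 1074.9367 kcal/day.

1075 kcal/day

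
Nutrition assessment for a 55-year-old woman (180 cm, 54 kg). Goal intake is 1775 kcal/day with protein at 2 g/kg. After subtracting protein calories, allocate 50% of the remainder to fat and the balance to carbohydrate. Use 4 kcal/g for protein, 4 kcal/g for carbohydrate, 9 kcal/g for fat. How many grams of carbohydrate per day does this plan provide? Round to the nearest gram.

168 g/day

Protein = 2 × 54 = 108 g → 108 × 4 = 432 kcal.
Non-protein calories = 1775 − 432 = 1343 kcal.
Fat: 50% × 1343 = 671.5 kcal; carbohydrate: 671.5 kcal.
Carbohydrate: 671.5 kcal ÷ 4 kcal/g = 167.875 g.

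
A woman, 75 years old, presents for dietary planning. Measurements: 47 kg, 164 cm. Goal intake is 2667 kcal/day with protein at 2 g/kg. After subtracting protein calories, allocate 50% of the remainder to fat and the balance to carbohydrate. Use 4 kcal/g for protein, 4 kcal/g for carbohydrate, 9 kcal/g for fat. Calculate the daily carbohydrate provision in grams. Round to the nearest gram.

286 g/day

Protein = 2 × 47 = 94 g → 94 × 4 = 376 kcal.
Non-protein calories = 2667 − 376 = 2291 kcal.
Fat: 50% × 2291 = 1145.5 kcal; carbohydrate: 1145.5 kcal.
Carbohydrate: 1145.5 kcal ÷ 4 kcal/g = 286.375 g.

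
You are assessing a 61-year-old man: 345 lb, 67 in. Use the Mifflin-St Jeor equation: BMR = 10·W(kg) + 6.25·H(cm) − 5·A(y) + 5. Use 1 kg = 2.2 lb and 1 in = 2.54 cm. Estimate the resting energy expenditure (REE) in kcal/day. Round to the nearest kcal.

2332 kcal/day

Convert to metric: weight = 345 ÷ 2.2 = 156.8182 kg; height = 67 × 2.54 = 170.18 cm.
Mifflin-St Jeor (male): BMR = 10(156.8182) + 6.25(170.18) − 5(61) + 5 = 1568.1818 + 1063.625 − 305 + 5 = 2331.8068 kcal/day.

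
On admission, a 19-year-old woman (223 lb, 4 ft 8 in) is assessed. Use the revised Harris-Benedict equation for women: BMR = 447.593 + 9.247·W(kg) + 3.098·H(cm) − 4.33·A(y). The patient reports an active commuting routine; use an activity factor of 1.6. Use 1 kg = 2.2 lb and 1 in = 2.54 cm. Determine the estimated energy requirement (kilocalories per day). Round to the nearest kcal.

Convert to metric: weight = 223 ÷ 2.2 = 101.3636 kg; height = (4×12 + 8) × 2.54 = 56 × 2.54 = 142.24 cm.
Harris-Benedict: BMR = 447.593 + 9.247(101.3636) + 3.098(142.24) − 4.33(19) = 1743.2921 kcal/day.
TEE = BMR × activity factor = 1743.2921 × 1.6 = 2789.2673 kcal/day.

2789 kilocalories per day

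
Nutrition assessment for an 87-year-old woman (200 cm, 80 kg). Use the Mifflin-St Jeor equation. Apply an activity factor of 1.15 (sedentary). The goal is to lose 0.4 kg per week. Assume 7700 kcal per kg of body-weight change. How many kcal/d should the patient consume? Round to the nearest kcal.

Mifflin-St Jeor (female): BMR = 10(80) + 6.25(200) − 5(87) − 161 = 800 + 1250 − 435 − 161 = 1454 kcal/day.
TEE = 1454 × 1.15 = 1672.1 kcal/day.
Required daily deficit = 0.4 × 7700 ÷ 7 = 440 kcal/day.
Target intake = 1672.1 − 440 = 1232.1 kcal/day.

1232 kcal/d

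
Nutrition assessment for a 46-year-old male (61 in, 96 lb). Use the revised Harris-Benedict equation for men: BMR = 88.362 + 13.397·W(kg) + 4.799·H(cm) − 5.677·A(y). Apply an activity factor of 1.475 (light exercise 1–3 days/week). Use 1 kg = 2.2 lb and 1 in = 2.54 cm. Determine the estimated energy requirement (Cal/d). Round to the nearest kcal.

Convert to metric: weight = 96 ÷ 2.2 = 43.6364 kg; height = 61 × 2.54 = 154.94 cm.
Harris-Benedict: BMR = 88.362 + 13.397(43.6364) + 4.799(154.94) − 5.677(46) = 1155.3734 kcal/day.
TEE = BMR × activity factor = 1155.3734 × 1.475 = 1704.1758 kcal/day.

1704 Cal/d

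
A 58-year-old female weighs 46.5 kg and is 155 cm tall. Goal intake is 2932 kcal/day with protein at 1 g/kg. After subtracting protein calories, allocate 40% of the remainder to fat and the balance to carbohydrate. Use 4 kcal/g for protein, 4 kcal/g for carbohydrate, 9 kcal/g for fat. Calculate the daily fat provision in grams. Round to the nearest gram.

122 g/day

Protein = 1 × 46.5 = 46.5 g → 46.5 × 4 = 186 kcal.
Non-protein calories = 2932 − 186 = 2746 kcal.
Fat: 40% × 2746 = 1098.4 kcal; carbohydrate: 1647.6 kcal.
Fat: 1098.4 kcal ÷ 9 kcal/g = 122.0444 g.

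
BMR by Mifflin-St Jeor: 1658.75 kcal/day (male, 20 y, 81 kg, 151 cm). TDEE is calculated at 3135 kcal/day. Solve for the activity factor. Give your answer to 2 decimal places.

Activity factor = TEE ÷ BMR = 3135 ÷ 1658.75 = 1.89.

1.89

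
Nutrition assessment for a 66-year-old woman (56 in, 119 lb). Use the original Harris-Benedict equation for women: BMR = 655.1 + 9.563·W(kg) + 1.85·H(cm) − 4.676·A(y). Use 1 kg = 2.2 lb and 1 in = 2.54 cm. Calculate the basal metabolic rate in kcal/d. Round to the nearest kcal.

1127 kcal/d

Convert to metric: weight = 119 ÷ 2.2 = 54.0909 kg; height = 56 × 2.54 = 142.24 cm.
Harris-Benedict: BMR = 655.1 + 9.563(54.0909) + 1.85(142.24) − 4.676(66) = 1126.8994 kcal/day.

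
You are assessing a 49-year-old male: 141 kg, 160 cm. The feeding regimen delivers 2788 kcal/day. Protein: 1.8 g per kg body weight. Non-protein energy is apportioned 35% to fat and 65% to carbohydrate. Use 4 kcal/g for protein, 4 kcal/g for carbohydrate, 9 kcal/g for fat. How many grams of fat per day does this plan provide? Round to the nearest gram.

Protein = 1.8 × 141 = 253.8 g → 253.8 × 4 = 1015.2 kcal.
Non-protein calories = 2788 − 1015.2 = 1772.8 kcal.
Fat: 35% × 1772.8 = 620.48 kcal; carbohydrate: 1152.32 kcal.
Fat: 620.48 kcal ÷ 9 kcal/g = 68.9422 g.

69 g/day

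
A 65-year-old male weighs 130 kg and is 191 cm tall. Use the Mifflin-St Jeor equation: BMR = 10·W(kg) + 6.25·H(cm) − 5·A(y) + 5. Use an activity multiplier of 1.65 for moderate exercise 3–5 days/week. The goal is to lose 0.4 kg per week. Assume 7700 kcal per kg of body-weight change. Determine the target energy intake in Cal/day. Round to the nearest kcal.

3147 Cal/day

Mifflin-St Jeor (male): BMR = 10(130) + 6.25(191) − 5(65) + 5 = 1300 + 1193.75 − 325 + 5 = 2173.75 kcal/day.
TEE = 2173.75 × 1.65 = 3586.6875 kcal/day.
Required daily deficit = 0.4 × 7700 ÷ 7 = 440 kcal/day.
Target intake = 3586.6875 − 440 = 3146.6875 kcal/day.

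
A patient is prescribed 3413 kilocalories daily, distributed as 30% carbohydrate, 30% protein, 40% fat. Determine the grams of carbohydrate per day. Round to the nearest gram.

Carbohydrate energy = 30% × 3413 = 1023.9 kcal.
At 4 kcal/g: 1023.9 ÷ 4 = 255.975 g.

256 g/day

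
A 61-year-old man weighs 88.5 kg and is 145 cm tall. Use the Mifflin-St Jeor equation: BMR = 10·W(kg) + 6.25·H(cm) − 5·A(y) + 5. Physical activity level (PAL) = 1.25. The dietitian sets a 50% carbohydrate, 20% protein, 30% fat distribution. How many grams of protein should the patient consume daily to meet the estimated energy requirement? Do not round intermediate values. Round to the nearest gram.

93 g/day

Mifflin-St Jeor (male): BMR = 10(88.5) + 6.25(145) − 5(61) + 5 = 885 + 906.25 − 305 + 5 = 1491.25 kcal/day.
TEE = 1491.25 × 1.25 = 1864.0625 kcal/day.
Protein energy = 20% × 1864.0625 = 372.8125 kcal.
Protein = 372.8125 ÷ 4 kcal/g = 93.2031 g.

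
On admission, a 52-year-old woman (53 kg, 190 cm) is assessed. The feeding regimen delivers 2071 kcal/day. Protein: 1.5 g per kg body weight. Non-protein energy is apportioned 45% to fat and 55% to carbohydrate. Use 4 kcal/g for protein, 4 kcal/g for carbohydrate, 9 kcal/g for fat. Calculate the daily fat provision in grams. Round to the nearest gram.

88 g/day

Protein = 1.5 × 53 = 79.5 g → 79.5 × 4 = 318 kcal.
Non-protein calories = 2071 − 318 = 1753 kcal.
Fat: 45% × 1753 = 788.85 kcal; carbohydrate: 964.15 kcal.
Fat: 788.85 kcal ÷ 9 kcal/g = 87.65 g.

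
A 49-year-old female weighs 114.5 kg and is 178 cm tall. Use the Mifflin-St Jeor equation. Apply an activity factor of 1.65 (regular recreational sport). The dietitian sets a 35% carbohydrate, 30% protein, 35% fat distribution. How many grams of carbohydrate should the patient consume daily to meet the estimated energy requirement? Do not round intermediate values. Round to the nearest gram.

267 g/day

Mifflin-St Jeor (female): BMR = 10(114.5) + 6.25(178) − 5(49) − 161 = 1145 + 1112.5 − 245 − 161 = 1851.5 kcal/day.
TEE = 1851.5 × 1.65 = 3054.975 kcal/day.
Carbohydrate energy = 35% × 3054.975 = 1069.2413 kcal.
Carbohydrate = 1069.2413 ÷ 4 kcal/g = 267.3103 g.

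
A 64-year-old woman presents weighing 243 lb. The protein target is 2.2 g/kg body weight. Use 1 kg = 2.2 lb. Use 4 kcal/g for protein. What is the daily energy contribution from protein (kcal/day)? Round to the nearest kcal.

Weight in kg = 243 ÷ 2.2 = 110.4545 kg.
Protein = 2.2 g/kg × 110.4545 kg = 243 g/day.
Protein energy = 243 g × 4 kcal/g = 972 kcal/day.

972 kcal/day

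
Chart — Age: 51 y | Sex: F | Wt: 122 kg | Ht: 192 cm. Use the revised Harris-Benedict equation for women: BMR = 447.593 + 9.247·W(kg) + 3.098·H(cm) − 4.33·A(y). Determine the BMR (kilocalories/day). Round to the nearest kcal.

1950 kilocalories/day

Harris-Benedict: BMR = 447.593 + 9.247(122) + 3.098(192) − 4.33(51) = 1949.713 kcal/day.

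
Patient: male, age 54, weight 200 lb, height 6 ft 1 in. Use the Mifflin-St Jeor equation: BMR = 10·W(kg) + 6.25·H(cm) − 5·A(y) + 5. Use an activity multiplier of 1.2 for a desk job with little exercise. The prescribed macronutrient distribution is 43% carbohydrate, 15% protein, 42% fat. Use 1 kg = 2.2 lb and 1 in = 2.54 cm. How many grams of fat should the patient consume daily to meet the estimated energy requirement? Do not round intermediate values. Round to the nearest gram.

101 g/day

Convert to metric: weight = 200 ÷ 2.2 = 90.9091 kg; height = (6×12 + 1) × 2.54 = 73 × 2.54 = 185.42 cm.
Mifflin-St Jeor (male): BMR = 10(90.9091) + 6.25(185.42) − 5(54) + 5 = 909.0909 + 1158.875 − 270 + 5 = 1802.9659 kcal/day.
TEE = 1802.9659 × 1.2 = 2163.5591 kcal/day.
Fat energy = 42% × 2163.5591 = 908.6948 kcal.
Fat = 908.6948 ÷ 9 kcal/g = 100.9661 g.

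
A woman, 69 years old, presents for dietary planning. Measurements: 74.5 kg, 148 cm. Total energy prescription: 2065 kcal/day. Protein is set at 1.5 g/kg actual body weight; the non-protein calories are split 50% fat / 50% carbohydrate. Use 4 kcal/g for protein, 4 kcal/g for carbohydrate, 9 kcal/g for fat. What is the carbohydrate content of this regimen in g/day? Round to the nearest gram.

202 g/day

Protein = 1.5 × 74.5 = 111.75 g → 111.75 × 4 = 447 kcal.
Non-protein calories = 2065 − 447 = 1618 kcal.
Fat: 50% × 1618 = 809 kcal; carbohydrate: 809 kcal.
Carbohydrate: 809 kcal ÷ 4 kcal/g = 202.25 g.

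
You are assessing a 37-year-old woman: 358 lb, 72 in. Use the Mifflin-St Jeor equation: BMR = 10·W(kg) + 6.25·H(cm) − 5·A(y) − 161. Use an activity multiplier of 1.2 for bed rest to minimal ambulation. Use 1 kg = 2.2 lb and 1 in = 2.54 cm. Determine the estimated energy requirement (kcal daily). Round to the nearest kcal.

2909 kcal daily

Convert to metric: weight = 358 ÷ 2.2 = 162.7273 kg; height = 72 × 2.54 = 182.88 cm.
Mifflin-St Jeor (female): BMR = 10(162.7273) + 6.25(182.88) − 5(37) − 161 = 1627.2727 + 1143 − 185 − 161 = 2424.2727 kcal/day.
TEE = BMR × activity factor = 2424.2727 × 1.2 = 2909.1273 kcal/day.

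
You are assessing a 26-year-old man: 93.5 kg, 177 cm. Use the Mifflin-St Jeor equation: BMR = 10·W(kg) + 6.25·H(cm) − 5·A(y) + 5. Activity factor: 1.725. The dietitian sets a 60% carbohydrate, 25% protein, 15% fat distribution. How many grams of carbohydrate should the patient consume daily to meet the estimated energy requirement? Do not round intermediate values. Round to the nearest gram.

Mifflin-St Jeor (male): BMR = 10(93.5) + 6.25(177) − 5(26) + 5 = 935 + 1106.25 − 130 + 5 = 1916.25 kcal/day.
TEE = 1916.25 × 1.725 = 3305.5313 kcal/day.
Carbohydrate energy = 60% × 3305.5313 = 1983.3188 kcal.
Carbohydrate = 1983.3188 ÷ 4 kcal/g = 495.8297 g.

496 g/day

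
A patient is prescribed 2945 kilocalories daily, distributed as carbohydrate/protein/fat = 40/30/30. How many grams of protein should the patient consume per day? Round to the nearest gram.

Protein energy = 30% × 2945 = 883.5 kcal.
At 4 kcal/g: 883.5 ÷ 4 = 220.875 g.

221 g/day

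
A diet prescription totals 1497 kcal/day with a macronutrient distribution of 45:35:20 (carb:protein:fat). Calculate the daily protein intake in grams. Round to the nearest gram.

Protein energy = 35% × 1497 = 523.95 kcal.
At 4 kcal/g: 523.95 ÷ 4 = 130.9875 g.

131 g/day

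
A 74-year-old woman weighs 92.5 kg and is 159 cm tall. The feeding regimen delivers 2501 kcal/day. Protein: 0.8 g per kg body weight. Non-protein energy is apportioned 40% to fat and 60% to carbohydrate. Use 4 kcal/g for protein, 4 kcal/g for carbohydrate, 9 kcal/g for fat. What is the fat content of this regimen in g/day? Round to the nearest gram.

98 g/day

Protein = 0.8 × 92.5 = 74 g → 74 × 4 = 296 kcal.
Non-protein calories = 2501 − 296 = 2205 kcal.
Fat: 40% × 2205 = 882 kcal; carbohydrate: 1323 kcal.
Fat: 882 kcal ÷ 9 kcal/g = 98 g.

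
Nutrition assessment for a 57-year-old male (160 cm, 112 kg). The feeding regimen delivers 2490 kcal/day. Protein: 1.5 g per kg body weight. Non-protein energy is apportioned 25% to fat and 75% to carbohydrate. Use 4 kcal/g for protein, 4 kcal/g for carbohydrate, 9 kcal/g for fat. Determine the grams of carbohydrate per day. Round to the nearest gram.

341 g/day

Protein = 1.5 × 112 = 168 g → 168 × 4 = 672 kcal.
Non-protein calories = 2490 − 672 = 1818 kcal.
Fat: 25% × 1818 = 454.5 kcal; carbohydrate: 1363.5 kcal.
Carbohydrate: 1363.5 kcal ÷ 4 kcal/g = 340.875 g.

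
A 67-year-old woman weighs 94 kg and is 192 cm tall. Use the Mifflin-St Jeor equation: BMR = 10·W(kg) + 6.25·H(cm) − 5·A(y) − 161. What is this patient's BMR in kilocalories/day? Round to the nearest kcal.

1644 kilocalories/day

Mifflin-St Jeor (female): BMR = 10(94) + 6.25(192) − 5(67) − 161 = 940 + 1200 − 335 − 161 = 1644 kcal/day.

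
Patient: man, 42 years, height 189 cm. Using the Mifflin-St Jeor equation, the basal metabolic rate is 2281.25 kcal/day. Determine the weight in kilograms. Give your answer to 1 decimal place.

130.5 kg

2281.25 = 10·W + 6.25(189) − 5(42) + 5
10·W = 2281.25 − 976.25 = 1305, so W = 130.5 kg.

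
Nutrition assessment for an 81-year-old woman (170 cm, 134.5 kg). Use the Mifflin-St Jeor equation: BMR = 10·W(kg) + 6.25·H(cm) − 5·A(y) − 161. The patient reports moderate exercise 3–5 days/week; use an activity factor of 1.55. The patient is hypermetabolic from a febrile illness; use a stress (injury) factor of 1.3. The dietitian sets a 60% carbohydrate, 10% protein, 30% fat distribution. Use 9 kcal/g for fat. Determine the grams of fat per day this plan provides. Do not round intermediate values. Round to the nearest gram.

Mifflin-St Jeor (female): BMR = 10(134.5) + 6.25(170) − 5(81) − 161 = 1345 + 1062.5 − 405 − 161 = 1841.5 kcal/day.
TEE = 1841.5 × 1.55 = 2854.325 kcal/day.
With stress factor 1.3: 2854.325 × 1.3 = 3710.6225 kcal/day.
Fat energy = 30% × 3710.6225 = 1113.1868 kcal.
Fat = 1113.1868 ÷ 9 kcal/g = 123.6874 g.

124 g/day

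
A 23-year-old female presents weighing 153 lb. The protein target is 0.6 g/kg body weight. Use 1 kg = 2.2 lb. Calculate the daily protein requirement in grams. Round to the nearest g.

Weight in kg = 153 ÷ 2.2 = 69.5455 kg.
Protein = 0.6 g/kg × 69.5455 kg = 41.7273 g/day.

42 g/day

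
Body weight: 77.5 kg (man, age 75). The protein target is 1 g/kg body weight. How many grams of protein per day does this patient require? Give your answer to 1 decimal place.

Protein = 1 g/kg × 77.5 kg = 77.5 g/day.

77.5 g/day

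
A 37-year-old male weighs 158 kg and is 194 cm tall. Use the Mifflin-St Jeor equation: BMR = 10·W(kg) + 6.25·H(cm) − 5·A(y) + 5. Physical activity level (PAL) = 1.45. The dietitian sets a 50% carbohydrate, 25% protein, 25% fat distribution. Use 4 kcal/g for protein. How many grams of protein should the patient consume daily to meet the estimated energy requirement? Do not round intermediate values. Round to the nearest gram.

Mifflin-St Jeor (male): BMR = 10(158) + 6.25(194) − 5(37) + 5 = 1580 + 1212.5 − 185 + 5 = 2612.5 kcal/day.
TEE = 2612.5 × 1.45 = 3788.125 kcal/day.
Protein energy = 25% × 3788.125 = 947.0313 kcal.
Protein = 947.0313 ÷ 4 kcal/g = 236.7578 g.

237 g/day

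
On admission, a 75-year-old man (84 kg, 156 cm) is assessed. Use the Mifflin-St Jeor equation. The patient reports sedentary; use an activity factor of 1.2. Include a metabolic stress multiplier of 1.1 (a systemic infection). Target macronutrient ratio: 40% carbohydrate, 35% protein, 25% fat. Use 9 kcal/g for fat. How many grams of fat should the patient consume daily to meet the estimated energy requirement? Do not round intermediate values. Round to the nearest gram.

53 g/day

Mifflin-St Jeor (male): BMR = 10(84) + 6.25(156) − 5(75) + 5 = 840 + 975 − 375 + 5 = 1445 kcal/day.
TEE = 1445 × 1.2 = 1734 kcal/day.
With stress factor 1.1: 1734 × 1.1 = 1907.4 kcal/day.
Fat energy = 25% × 1907.4 = 476.85 kcal.
Fat = 476.85 ÷ 9 kcal/g = 52.9833 g.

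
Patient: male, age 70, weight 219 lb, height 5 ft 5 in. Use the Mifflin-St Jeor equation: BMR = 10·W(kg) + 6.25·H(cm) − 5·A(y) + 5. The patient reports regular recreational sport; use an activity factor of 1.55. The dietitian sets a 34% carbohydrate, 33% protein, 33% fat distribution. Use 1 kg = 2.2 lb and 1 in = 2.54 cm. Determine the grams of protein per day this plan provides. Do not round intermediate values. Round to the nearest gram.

Convert to metric: weight = 219 ÷ 2.2 = 99.5455 kg; height = (5×12 + 5) × 2.54 = 65 × 2.54 = 165.1 cm.
Mifflin-St Jeor (male): BMR = 10(99.5455) + 6.25(165.1) − 5(70) + 5 = 995.4545 + 1031.875 − 350 + 5 = 1682.3295 kcal/day.
TEE = 1682.3295 × 1.55 = 2607.6108 kcal/day.
Protein energy = 33% × 2607.6108 = 860.5116 kcal.
Protein = 860.5116 ÷ 4 kcal/g = 215.1279 g.

215 g/day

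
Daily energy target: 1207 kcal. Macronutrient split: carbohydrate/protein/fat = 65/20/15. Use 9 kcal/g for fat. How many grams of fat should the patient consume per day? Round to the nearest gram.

Fat energy = 15% × 1207 = 181.05 kcal.
At 9 kcal/g: 181.05 ÷ 9 = 20.1167 g.

20 g/day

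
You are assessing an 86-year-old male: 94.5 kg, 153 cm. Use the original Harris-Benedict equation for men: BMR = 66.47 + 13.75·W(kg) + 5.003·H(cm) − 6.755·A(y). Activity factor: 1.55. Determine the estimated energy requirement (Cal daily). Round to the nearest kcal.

Harris-Benedict: BMR = 66.47 + 13.75(94.5) + 5.003(153) − 6.755(86) = 1550.374 kcal/day.
TEE = BMR × activity factor = 1550.374 × 1.55 = 2403.0797 kcal/day.

2403 Cal daily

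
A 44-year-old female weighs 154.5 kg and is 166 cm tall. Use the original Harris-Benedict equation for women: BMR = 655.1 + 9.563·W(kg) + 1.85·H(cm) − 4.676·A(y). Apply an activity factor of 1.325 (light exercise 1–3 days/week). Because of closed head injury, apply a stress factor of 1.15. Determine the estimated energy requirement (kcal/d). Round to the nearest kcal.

3404 kcal/d

Harris-Benedict: BMR = 655.1 + 9.563(154.5) + 1.85(166) − 4.676(44) = 2233.9395 kcal/day.
TEE = BMR × activity factor = 2233.9395 × 1.325 = 2959.9698 kcal/day.
Apply stress factor: 2959.9698 × 1.15 = 3403.9653 kcal/day.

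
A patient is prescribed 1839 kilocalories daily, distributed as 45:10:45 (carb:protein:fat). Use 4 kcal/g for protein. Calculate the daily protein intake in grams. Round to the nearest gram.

46 g/day

Protein energy = 10% × 1839 = 183.9 kcal.
At 4 kcal/g: 183.9 ÷ 4 = 45.975 g.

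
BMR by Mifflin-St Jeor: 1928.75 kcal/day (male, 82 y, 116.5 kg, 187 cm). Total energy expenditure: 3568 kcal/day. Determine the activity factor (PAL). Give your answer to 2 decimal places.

Activity factor = TEE ÷ BMR = 3568 ÷ 1928.75 = 1.85.

1.85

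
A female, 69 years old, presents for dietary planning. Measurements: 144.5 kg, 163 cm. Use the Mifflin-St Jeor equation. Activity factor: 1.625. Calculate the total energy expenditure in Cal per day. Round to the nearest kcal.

Mifflin-St Jeor (female): BMR = 10(144.5) + 6.25(163) − 5(69) − 161 = 1445 + 1018.75 − 345 − 161 = 1957.75 kcal/day.
TEE = BMR × activity factor = 1957.75 × 1.625 = 3181.3438 kcal/day.

3181 Cal per day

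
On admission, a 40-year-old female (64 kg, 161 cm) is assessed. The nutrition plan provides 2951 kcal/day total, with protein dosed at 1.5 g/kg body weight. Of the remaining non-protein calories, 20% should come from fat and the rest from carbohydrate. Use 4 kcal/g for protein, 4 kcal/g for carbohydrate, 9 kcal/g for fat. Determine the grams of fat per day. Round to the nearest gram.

57 g/day

Protein = 1.5 × 64 = 96 g → 96 × 4 = 384 kcal.
Non-protein calories = 2951 − 384 = 2567 kcal.
Fat: 20% × 2567 = 513.4 kcal; carbohydrate: 2053.6 kcal.
Fat: 513.4 kcal ÷ 9 kcal/g = 57.0444 g.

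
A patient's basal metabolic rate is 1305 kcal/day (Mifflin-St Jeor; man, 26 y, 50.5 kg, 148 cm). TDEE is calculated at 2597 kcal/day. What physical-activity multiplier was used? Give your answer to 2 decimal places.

1.99

Activity factor = TEE ÷ BMR = 2597 ÷ 1305 = 1.99.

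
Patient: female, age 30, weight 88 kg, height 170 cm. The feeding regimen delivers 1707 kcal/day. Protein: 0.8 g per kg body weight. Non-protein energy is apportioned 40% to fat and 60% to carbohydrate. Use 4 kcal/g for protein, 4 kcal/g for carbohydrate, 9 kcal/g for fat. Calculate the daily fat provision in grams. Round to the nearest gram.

63 g/day

Protein = 0.8 × 88 = 70.4 g → 70.4 × 4 = 281.6 kcal.
Non-protein calories = 1707 − 281.6 = 1425.4 kcal.
Fat: 40% × 1425.4 = 570.16 kcal; carbohydrate: 855.24 kcal.
Fat: 570.16 kcal ÷ 9 kcal/g = 63.3511 g.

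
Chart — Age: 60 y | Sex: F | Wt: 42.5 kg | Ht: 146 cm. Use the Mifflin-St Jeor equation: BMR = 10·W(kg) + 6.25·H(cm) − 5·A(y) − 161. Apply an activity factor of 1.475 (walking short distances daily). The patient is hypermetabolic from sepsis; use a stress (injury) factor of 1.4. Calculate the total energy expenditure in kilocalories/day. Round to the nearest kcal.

Mifflin-St Jeor (female): BMR = 10(42.5) + 6.25(146) − 5(60) − 161 = 425 + 912.5 − 300 − 161 = 876.5 kcal/day.
TEE = BMR × activity factor = 876.5 × 1.475 = 1292.8375 kcal/day.
Apply stress factor: 1292.8375 × 1.4 = 1809.9725 kcal/day.

1810 kilocalories/day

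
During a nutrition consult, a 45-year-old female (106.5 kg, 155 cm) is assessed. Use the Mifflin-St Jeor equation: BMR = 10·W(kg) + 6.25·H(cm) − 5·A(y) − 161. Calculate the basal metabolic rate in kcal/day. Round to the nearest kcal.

1648 kcal/day

Mifflin-St Jeor (female): BMR = 10(106.5) + 6.25(155) − 5(45) − 161 = 1065 + 968.75 − 225 − 161 = 1647.75 kcal/day.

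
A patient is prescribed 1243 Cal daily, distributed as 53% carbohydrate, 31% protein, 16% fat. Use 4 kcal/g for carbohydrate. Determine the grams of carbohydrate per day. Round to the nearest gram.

Carbohydrate energy = 53% × 1243 = 658.79 kcal.
At 4 kcal/g: 658.79 ÷ 4 = 164.6975 g.

165 g/day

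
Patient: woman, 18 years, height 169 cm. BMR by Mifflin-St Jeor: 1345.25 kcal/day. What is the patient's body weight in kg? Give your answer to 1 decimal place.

1345.25 = 10·W + 6.25(169) − 5(18) − 161
10·W = 1345.25 − 805.25 = 540, so W = 54 kg.

54.0 kg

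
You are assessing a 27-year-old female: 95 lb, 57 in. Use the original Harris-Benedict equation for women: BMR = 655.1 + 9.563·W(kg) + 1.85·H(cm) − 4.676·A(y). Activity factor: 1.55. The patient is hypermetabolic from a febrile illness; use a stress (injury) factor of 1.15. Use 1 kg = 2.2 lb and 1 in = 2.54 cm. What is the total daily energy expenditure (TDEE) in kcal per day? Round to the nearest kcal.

2156 kcal per day

Convert to metric: weight = 95 ÷ 2.2 = 43.1818 kg; height = 57 × 2.54 = 144.78 cm.
Harris-Benedict: BMR = 655.1 + 9.563(43.1818) + 1.85(144.78) − 4.676(27) = 1209.6387 kcal/day.
TEE = BMR × activity factor = 1209.6387 × 1.55 = 1874.94 kcal/day.
Apply stress factor: 1874.94 × 1.15 = 2156.181 kcal/day.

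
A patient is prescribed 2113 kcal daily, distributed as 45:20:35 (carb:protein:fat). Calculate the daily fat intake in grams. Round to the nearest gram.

82 g/day

Fat energy = 35% × 2113 = 739.55 kcal.
At 9 kcal/g: 739.55 ÷ 9 = 82.1722 g.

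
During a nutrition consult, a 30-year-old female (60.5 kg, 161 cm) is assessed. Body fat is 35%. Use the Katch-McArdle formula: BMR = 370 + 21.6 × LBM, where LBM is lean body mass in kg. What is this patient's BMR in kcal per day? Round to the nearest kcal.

LBM = 60.5 × (1 − 0.35) = 39.325 kg. Katch-McArdle: BMR = 370 + 21.6 × 39.325 = 1219.42 kcal/day.

1219 kcal per day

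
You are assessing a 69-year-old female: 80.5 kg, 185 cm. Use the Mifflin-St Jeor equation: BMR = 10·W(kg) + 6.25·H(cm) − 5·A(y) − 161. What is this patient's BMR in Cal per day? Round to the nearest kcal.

Mifflin-St Jeor (female): BMR = 10(80.5) + 6.25(185) − 5(69) − 161 = 805 + 1156.25 − 345 − 161 = 1455.25 kcal/day.

1455 Cal per day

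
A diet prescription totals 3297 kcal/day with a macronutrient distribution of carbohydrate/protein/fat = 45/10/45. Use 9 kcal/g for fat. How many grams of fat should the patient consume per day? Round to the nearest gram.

165 g/day

Fat energy = 45% × 3297 = 1483.65 kcal.
At 9 kcal/g: 1483.65 ÷ 9 = 164.85 g.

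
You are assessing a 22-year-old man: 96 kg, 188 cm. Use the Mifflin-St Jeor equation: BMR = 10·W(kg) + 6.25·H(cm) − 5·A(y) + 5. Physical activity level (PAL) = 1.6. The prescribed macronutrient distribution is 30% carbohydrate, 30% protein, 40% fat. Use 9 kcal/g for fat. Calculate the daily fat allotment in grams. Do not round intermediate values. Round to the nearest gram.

144 g/day

Mifflin-St Jeor (male): BMR = 10(96) + 6.25(188) − 5(22) + 5 = 960 + 1175 − 110 + 5 = 2030 kcal/day.
TEE = 2030 × 1.6 = 3248 kcal/day.
Fat energy = 40% × 3248 = 1299.2 kcal.
Fat = 1299.2 ÷ 9 kcal/g = 144.3556 g.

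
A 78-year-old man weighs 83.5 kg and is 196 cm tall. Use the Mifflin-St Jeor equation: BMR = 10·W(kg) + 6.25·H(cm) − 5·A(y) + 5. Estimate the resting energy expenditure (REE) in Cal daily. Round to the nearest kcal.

1675 Cal daily

Mifflin-St Jeor (male): BMR = 10(83.5) + 6.25(196) − 5(78) + 5 = 835 + 1225 − 390 + 5 = 1675 kcal/day.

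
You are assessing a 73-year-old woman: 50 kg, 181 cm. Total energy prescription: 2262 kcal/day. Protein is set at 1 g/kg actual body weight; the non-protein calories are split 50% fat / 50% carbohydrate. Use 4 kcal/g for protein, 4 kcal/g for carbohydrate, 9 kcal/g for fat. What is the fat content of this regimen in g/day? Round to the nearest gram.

Protein = 1 × 50 = 50 g → 50 × 4 = 200 kcal.
Non-protein calories = 2262 − 200 = 2062 kcal.
Fat: 50% × 2062 = 1031 kcal; carbohydrate: 1031 kcal.
Fat: 1031 kcal ÷ 9 kcal/g = 114.5556 g.

115 g/day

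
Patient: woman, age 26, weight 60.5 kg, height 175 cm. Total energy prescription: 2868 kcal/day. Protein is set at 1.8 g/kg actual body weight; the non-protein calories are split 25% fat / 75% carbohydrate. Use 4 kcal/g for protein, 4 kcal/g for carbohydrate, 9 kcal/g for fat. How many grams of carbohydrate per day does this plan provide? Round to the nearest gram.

Protein = 1.8 × 60.5 = 108.9 g → 108.9 × 4 = 435.6 kcal.
Non-protein calories = 2868 − 435.6 = 2432.4 kcal.
Fat: 25% × 2432.4 = 608.1 kcal; carbohydrate: 1824.3 kcal.
Carbohydrate: 1824.3 kcal ÷ 4 kcal/g = 456.075 g.

456 g/day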